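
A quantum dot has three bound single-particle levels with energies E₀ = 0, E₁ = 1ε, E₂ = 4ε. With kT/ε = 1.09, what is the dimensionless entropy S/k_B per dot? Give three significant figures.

Eᵢ/kT = 0, 0.91743, 3.6697.
Z = Σ e^(−Eᵢ/kT) = e^(−0) + e^(−0.91743) + e^(−3.6697) = 1.0000 + 0.39954 + 0.025484 = 1.4250.
⟨E⟩ = Σ EᵢPᵢ = 0.35191 ε.
S/k_B = ln Z + ⟨E⟩/kT = ln(1.4250) + 0.35191/1.09 = 0.35417 + 0.32285 = 0.677.

0.677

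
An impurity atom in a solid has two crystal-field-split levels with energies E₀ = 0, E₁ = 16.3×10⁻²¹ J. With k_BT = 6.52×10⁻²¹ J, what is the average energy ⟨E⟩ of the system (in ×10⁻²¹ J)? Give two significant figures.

1.2 ×10⁻²¹ J

Eᵢ/kT = 0, 2.500.
Z = Σ e^(−Eᵢ/kT) = e^(−0) + e^(−2.500) = 1.000 + 0.08208 = 1.082.
⟨E⟩ = Σ Eᵢ e^(−Eᵢ/kT) / Z = (0·1.000 + 16.3·0.08208) / 1.082 = 1.2 ×10⁻²¹ J.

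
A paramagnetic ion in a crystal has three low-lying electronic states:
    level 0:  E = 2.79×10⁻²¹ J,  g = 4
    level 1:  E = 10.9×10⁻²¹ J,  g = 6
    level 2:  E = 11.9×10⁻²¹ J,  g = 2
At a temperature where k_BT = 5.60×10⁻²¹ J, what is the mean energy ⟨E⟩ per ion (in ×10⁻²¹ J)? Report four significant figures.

5.378 ×10⁻²¹ J

Eᵢ/kT = 0.498214, 1.94643, 2.12500.
Z = Σ gᵢe^(−Eᵢ/kT) = 4·e^(−0.498214) + 6·e^(−1.94643) + 2·e^(−2.12500) = 2.43046 + 0.856697 + 0.238866 = 3.52602.
⟨E⟩ = Σ Eᵢ gᵢe^(−Eᵢ/kT) / Z = (2.79·2.43046 + 10.9·0.856697 + 11.9·0.238866) / 3.52602 = 5.378 ×10⁻²¹ J.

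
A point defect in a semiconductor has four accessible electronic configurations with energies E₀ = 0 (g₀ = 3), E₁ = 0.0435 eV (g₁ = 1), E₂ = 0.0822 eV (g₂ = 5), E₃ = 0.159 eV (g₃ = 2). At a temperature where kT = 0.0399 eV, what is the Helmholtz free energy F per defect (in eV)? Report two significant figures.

Eᵢ/kT = 0, 1.090, 2.060, 3.985.
Z = Σ gᵢe^(−Eᵢ/kT) = 3·e^(−0) + 1·e^(−1.090) + 5·e^(−2.060) + 2·e^(−3.985) = 3.000 + 0.3362 + 0.6373 + 0.03718 = 4.011.
F = −kT ln Z = −0.0399 × ln(4.011) = −0.0399 × 1.389 = -0.055 eV.

-0.055 eV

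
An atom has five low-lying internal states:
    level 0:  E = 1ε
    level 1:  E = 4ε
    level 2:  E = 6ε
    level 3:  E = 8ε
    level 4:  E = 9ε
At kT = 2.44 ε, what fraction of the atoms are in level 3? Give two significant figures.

Eᵢ/kT = 0.4098, 1.639, 2.459, 3.279, 3.689.
Z = Σ e^(−Eᵢ/kT) = e^(−0.4098) + e^(−1.639) + e^(−2.459) + e^(−3.279) + e^(−3.689) = 0.6638 + 0.1942 + 0.08552 + 0.03767 + 0.02500 = 1.006.
P₃ = e^(−E₃/kT) / Z = 0.03767/1.006 = 0.037.

0.037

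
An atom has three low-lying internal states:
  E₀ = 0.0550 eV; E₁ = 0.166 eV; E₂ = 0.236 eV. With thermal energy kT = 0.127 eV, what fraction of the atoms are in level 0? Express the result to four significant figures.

0.6032

Eᵢ/kT = 0.433071, 1.30709, 1.85827.
Z = Σ e^(−Eᵢ/kT) = e^(−0.433071) + e^(−1.30709) + e^(−1.85827) = 0.648514 + 0.270606 + 0.155942 = 1.07506.
P₀ = e^(−E₀/kT) / Z = 0.648514/1.07506 = 0.6032.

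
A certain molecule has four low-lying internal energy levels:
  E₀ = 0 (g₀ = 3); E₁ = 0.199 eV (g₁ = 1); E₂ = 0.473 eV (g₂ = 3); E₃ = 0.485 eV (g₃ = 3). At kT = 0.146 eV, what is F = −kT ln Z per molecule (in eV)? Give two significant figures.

Eᵢ/kT = 0, 1.363, 3.240, 3.322.
Z = Σ gᵢe^(−Eᵢ/kT) = 3·e^(−0) + 1·e^(−1.363) + 3·e^(−3.240) + 3·e^(−3.322) = 3.000 + 0.2559 + 0.1175 + 0.1082 = 3.482.
F = −kT ln Z = −0.146 × ln(3.482) = −0.146 × 1.248 = -0.18 eV.

-0.18 eV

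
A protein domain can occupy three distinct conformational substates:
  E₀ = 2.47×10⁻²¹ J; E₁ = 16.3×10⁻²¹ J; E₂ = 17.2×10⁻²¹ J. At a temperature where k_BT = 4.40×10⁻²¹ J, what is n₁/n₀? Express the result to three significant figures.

n₁/n₀ = exp[−(E₁−E₀)/kT] = exp(−(13.83 ×10⁻²¹ J)/(4.40 ×10⁻²¹ J)) = exp(-3.1432) = 0.0431.

0.0431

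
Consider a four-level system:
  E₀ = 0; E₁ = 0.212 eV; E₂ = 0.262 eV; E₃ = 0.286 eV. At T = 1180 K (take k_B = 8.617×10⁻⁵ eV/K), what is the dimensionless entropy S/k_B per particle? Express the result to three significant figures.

0.726

k_BT = 8.617×10⁻⁵ × 1180 K = 0.10168 eV.
Eᵢ/kT = 0, 2.0850, 2.5767, 2.8127.
Z = Σ e^(−Eᵢ/kT) = e^(−0) + e^(−2.0850) + e^(−2.5767) + e^(−2.8127) = 1.0000 + 0.12431 + 0.076024 + 0.060043 = 1.2604.
⟨E⟩ = Σ EᵢPᵢ = 0.050337 eV.
S/k_B = ln Z + ⟨E⟩/kT = ln(1.2604) + 0.050337/0.10168 = 0.23143 + 0.49505 = 0.726.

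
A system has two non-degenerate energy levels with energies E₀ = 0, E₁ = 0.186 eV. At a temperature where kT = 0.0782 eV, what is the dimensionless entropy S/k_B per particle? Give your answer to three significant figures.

Eᵢ/kT = 0, 2.3785.
Z = Σ e^(−Eᵢ/kT) = e^(−0) + e^(−2.3785) = 1.0000 + 0.092690 = 1.0927.
⟨E⟩ = Σ EᵢPᵢ = 0.015778 eV.
S/k_B = ln Z + ⟨E⟩/kT = ln(1.0927) + 0.015778/0.0782 = 0.088652 + 0.20176 = 0.290.

0.290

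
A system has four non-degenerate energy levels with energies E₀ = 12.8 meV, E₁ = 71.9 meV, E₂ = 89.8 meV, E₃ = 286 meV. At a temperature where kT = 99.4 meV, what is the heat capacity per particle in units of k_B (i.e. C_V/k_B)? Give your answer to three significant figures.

0.288

Eᵢ/kT = 0.12877, 0.72334, 0.90342, 2.8773.
Z = Σ e^(−Eᵢ/kT) = e^(−0.12877) + e^(−0.72334) + e^(−0.90342) + e^(−2.8773) = 0.87918 + 0.48513 + 0.40518 + 0.056287 = 1.8258.
⟨E⟩ = 54.013 meV, ⟨E²⟩ = 5763.7 meV².
C_V/k_B = (⟨E²⟩ − ⟨E⟩²)/(kT)² = (5763.7 − 2917.4)/9880.4 = 0.288.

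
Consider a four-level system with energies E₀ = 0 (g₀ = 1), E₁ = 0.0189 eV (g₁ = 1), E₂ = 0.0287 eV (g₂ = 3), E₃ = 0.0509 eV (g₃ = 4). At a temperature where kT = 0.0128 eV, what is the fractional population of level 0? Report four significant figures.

Eᵢ/kT = 0, 1.47656, 2.24219, 3.97656.
Z = Σ gᵢe^(−Eᵢ/kT) = 1·e^(−0) + 1·e^(−1.47656) + 3·e^(−2.24219) + 4·e^(−3.97656) = 1.00000 + 0.228422 + 0.318677 + 0.0750001 = 1.62210.
P₀ = g₀ e^(−E₀/kT) / Z = 1.00000/1.62210 = 0.6165.

0.6165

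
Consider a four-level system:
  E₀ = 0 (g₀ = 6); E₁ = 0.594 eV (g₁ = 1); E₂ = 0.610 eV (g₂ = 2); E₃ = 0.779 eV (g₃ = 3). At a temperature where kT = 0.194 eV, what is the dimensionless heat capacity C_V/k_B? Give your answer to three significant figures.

0.339

Eᵢ/kT = 0, 3.0619, 3.1443, 4.0155.
Z = Σ gᵢe^(−Eᵢ/kT) = 6·e^(−0) + 1·e^(−3.0619) + 2·e^(−3.1443) + 3·e^(−4.0155) = 6.0000 + 0.046799 + 0.086194 + 0.054102 = 6.1871.
⟨E⟩ = 0.019803 eV, ⟨E²⟩ = 0.013159 eV².
C_V/k_B = (⟨E²⟩ − ⟨E⟩²)/(kT)² = (0.013159 − 0.00039216)/0.037636 = 0.339.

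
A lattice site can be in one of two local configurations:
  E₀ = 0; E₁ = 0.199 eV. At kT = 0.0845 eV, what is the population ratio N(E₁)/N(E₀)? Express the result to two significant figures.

n₁/n₀ = exp[−(E₁−E₀)/kT] = exp(−(0.199 eV)/(0.0845 eV)) = exp(-2.355) = 0.095.

0.095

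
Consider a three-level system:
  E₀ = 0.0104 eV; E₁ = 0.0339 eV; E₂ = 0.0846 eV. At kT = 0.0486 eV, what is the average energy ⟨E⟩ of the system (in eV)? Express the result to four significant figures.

Eᵢ/kT = 0.213992, 0.697531, 1.74074.
Z = Σ e^(−Eᵢ/kT) = e^(−0.213992) + e^(−0.697531) + e^(−1.74074) = 0.807355 + 0.497813 + 0.175391 = 1.48056.
⟨E⟩ = Σ Eᵢ e^(−Eᵢ/kT) / Z = (0.0104·0.807355 + 0.0339·0.497813 + 0.0846·0.175391) / 1.48056 = 0.02709 eV.

0.02709 eV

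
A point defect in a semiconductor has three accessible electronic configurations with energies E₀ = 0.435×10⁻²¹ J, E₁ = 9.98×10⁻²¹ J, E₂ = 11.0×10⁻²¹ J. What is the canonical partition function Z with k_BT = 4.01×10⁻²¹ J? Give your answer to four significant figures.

Eᵢ/kT = 0.108479, 2.48878, 2.74314.
Z = Σ e^(−Eᵢ/kT) = e^(−0.108479) + e^(−2.48878) + e^(−2.74314) = 0.897198 + 0.0830112 + 0.0643679 = 1.04458.

Z = 1.045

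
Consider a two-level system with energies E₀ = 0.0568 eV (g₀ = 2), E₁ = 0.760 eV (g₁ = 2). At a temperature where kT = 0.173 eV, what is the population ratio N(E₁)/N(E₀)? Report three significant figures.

n₁/n₀ = (g₁/g₀) exp[−(E₁−E₀)/kT] = (2/2) × exp(−(0.7032 eV)/(0.173 eV)) = (2/2) × exp(-4.0647) = 0.0172.

0.0172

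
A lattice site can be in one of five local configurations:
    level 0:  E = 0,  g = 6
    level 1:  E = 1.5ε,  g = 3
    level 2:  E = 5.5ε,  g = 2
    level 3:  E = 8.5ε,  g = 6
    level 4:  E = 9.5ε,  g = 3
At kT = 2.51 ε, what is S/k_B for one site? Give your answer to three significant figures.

Eᵢ/kT = 0, 0.59761, 2.1912, 3.3865, 3.7849.
Z = Σ gᵢe^(−Eᵢ/kT) = 6·e^(−0) + 3·e^(−0.59761) + 2·e^(−2.1912) + 6·e^(−3.3865) + 3·e^(−3.7849) = 6.0000 + 1.6504 + 0.22357 + 0.20296 + 0.068133 = 8.1451.
⟨E⟩ = Σ EᵢPᵢ = 0.74617 ε.
S/k_B = ln Z + ⟨E⟩/kT = ln(8.1451) + 0.74617/2.51 = 2.0974 + 0.29728 = 2.39.

2.39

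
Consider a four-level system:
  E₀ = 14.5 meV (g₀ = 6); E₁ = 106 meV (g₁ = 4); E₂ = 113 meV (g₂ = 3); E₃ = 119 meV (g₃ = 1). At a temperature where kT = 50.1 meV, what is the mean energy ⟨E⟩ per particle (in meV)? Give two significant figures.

Eᵢ/kT = 0.2894, 2.116, 2.255, 2.375.
Z = Σ gᵢe^(−Eᵢ/kT) = 6·e^(−0.2894) + 4·e^(−2.116) + 3·e^(−2.255) + 1·e^(−2.375) = 4.492 + 0.4821 + 0.3146 + 0.09301 = 5.382.
⟨E⟩ = Σ Eᵢ gᵢe^(−Eᵢ/kT) / Z = (14.5·4.492 + 106·0.4821 + 113·0.3146 + 119·0.09301) / 5.382 = 30 meV.

30 meV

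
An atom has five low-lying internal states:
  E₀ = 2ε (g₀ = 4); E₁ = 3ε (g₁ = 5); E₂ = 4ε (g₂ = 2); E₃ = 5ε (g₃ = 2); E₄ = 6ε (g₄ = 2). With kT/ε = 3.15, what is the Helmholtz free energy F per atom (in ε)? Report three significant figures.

-5.26 ε

Eᵢ/kT = 0.63492, 0.95238, 1.2698, 1.5873, 1.9048.
Z = Σ gᵢe^(−Eᵢ/kT) = 4·e^(−0.63492) + 5·e^(−0.95238) + 2·e^(−1.2698) + 2·e^(−1.5873) + 2·e^(−1.9048) = 2.1199 + 1.9291 + 0.56178 + 0.40895 + 0.29770 = 5.3174.
F = −kT ln Z = −3.15 × ln(5.3174) = −3.15 × 1.6710 = -5.26 ε.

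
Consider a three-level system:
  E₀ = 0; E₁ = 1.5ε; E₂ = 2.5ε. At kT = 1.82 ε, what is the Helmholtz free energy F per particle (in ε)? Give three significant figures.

Eᵢ/kT = 0, 0.82418, 1.3736.
Z = Σ e^(−Eᵢ/kT) = e^(−0) + e^(−0.82418) + e^(−1.3736) = 1.0000 + 0.43859 + 0.25319 = 1.6918.
F = −kT ln Z = −1.82 × ln(1.6918) = −1.82 × 0.52579 = -0.957 ε.

-0.957 ε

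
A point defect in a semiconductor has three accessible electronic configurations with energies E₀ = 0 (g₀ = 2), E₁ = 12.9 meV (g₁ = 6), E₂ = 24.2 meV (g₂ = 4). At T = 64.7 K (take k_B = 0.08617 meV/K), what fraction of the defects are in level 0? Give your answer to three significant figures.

k_BT = 0.08617 × 64.7 K = 5.5752 meV.
Eᵢ/kT = 0, 2.3138, 4.3407.
Z = Σ gᵢe^(−Eᵢ/kT) = 2·e^(−0) + 6·e^(−2.3138) + 4·e^(−4.3407) = 2.0000 + 0.59331 + 0.052110 = 2.6454.
P₀ = g₀ e^(−E₀/kT) / Z = 2.0000/2.6454 = 0.756.

0.756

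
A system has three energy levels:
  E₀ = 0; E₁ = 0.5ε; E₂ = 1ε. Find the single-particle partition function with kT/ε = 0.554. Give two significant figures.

Z = 1.6

Eᵢ/kT = 0, 0.9025, 1.805.
Z = Σ e^(−Eᵢ/kT) = e^(−0) + e^(−0.9025) + e^(−1.805) = 1.000 + 0.4056 + 0.1645 = 1.570.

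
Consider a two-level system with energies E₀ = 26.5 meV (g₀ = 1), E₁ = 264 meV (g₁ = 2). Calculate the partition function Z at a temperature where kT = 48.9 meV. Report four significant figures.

Eᵢ/kT = 0.541922, 5.39877.
Z = Σ gᵢe^(−Eᵢ/kT) = 1·e^(−0.541922) + 2·e^(−5.39877) = 0.581629 + 0.00904428 = 0.590673.

Z = 0.5907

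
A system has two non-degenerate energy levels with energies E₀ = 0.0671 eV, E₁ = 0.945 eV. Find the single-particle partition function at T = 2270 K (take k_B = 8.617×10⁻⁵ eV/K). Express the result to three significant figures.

Z = 0.718

k_BT = 8.617×10⁻⁵ × 2270 K = 0.19561 eV.
Eᵢ/kT = 0.34303, 4.8310.
Z = Σ e^(−Eᵢ/kT) = e^(−0.34303) + e^(−4.8310) = 0.70962 + 0.0079785 = 0.71760.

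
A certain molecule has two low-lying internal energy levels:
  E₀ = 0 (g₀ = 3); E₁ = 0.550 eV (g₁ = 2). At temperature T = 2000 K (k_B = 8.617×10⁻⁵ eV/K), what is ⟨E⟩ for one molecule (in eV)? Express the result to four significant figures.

k_BT = 8.617×10⁻⁵ × 2000 K = 0.172340 eV.
Eᵢ/kT = 0, 3.19137.
Z = Σ gᵢe^(−Eᵢ/kT) = 3·e^(−0) + 2·e^(−3.19137) = 3.00000 + 0.0822310 = 3.08223.
⟨E⟩ = Σ Eᵢ gᵢe^(−Eᵢ/kT) / Z = (0·3.00000 + 0.550·0.0822310) / 3.08223 = 0.01467 eV.

0.01467 eV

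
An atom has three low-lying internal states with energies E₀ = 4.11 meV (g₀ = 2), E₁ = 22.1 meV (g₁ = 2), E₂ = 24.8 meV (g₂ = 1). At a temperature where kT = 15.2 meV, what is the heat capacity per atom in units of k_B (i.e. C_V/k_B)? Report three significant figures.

0.325

Eᵢ/kT = 0.27039, 1.4539, 1.6316.
Z = Σ gᵢe^(−Eᵢ/kT) = 2·e^(−0.27039) + 2·e^(−1.4539) + 1·e^(−1.6316) = 1.5262 + 0.46731 + 0.19562 = 2.1891.
⟨E⟩ = 9.7993 meV, ⟨E²⟩ = 171.00 meV².
C_V/k_B = (⟨E²⟩ − ⟨E⟩²)/(kT)² = (171.00 − 96.026)/231.04 = 0.325.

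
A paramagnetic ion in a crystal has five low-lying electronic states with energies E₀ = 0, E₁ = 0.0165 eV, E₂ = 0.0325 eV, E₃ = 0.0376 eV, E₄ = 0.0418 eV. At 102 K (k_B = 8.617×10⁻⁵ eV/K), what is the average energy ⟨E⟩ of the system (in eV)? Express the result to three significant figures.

0.00351 eV

k_BT = 8.617×10⁻⁵ × 102 K = 0.0087893 eV.
Eᵢ/kT = 0, 1.8773, 3.6977, 4.2779, 4.7558.
Z = Σ e^(−Eᵢ/kT) = e^(−0) + e^(−1.8773) + e^(−3.6977) + e^(−4.2779) + e^(−4.7558) = 1.0000 + 0.15300 + 0.024780 + 0.013872 + 0.0086017 = 1.2003.
⟨E⟩ = Σ Eᵢ e^(−Eᵢ/kT) / Z = (0·1.0000 + 0.0165·0.15300 + 0.0325·0.024780 + 0.0376·0.013872 + 0.0418·0.0086017) / 1.2003 = 0.00351 eV.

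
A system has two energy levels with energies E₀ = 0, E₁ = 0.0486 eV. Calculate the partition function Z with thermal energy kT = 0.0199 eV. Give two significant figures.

Eᵢ/kT = 0, 2.442.
Z = Σ e^(−Eᵢ/kT) = e^(−0) + e^(−2.442) = 1.000 + 0.08699 = 1.087.

Z = 1.1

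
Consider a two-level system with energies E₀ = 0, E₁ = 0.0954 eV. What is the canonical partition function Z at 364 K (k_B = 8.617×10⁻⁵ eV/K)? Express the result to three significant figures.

Z = 1.05

k_BT = 8.617×10⁻⁵ × 364 K = 0.031366 eV.
Eᵢ/kT = 0, 3.0415.
Z = Σ e^(−Eᵢ/kT) = e^(−0) + e^(−3.0415) = 1.0000 + 0.047763 = 1.0478.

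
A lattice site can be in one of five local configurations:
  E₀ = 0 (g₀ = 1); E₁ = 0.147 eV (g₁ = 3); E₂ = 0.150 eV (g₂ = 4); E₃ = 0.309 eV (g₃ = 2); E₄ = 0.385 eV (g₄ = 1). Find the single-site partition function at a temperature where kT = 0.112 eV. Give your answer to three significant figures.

Z = 3.01

Eᵢ/kT = 0, 1.3125, 1.3393, 2.7589, 3.4375.
Z = Σ gᵢe^(−Eᵢ/kT) = 1·e^(−0) + 3·e^(−1.3125) + 4·e^(−1.3393) + 2·e^(−2.7589) + 1·e^(−3.4375) = 1.0000 + 0.80744 + 1.0481 + 0.12672 + 0.032145 = 3.0144.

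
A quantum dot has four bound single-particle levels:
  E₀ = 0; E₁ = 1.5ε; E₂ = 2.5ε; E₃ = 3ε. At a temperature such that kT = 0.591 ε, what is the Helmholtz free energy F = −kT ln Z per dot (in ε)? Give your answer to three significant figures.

-0.0562 ε

Eᵢ/kT = 0, 2.5381, 4.2301, 5.0761.
Z = Σ e^(−Eᵢ/kT) = e^(−0) + e^(−2.5381) + e^(−4.2301) + e^(−5.0761) = 1.0000 + 0.079016 + 0.014551 + 0.0062442 = 1.0998.
F = −kT ln Z = −0.591 × ln(1.0998) = −0.591 × 0.095128 = -0.0562 ε.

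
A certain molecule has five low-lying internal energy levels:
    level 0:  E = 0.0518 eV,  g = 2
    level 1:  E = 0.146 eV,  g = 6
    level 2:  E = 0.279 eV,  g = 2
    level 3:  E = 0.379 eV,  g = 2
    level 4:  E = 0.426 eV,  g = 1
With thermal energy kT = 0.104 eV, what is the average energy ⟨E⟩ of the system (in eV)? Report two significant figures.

Eᵢ/kT = 0.4981, 1.404, 2.683, 3.644, 4.096.
Z = Σ gᵢe^(−Eᵢ/kT) = 2·e^(−0.4981) + 6·e^(−1.404) + 2·e^(−2.683) + 2·e^(−3.644) + 1·e^(−4.096) = 1.215 + 1.474 + 0.1367 + 0.05230 + 0.01664 = 2.895.
⟨E⟩ = Σ Eᵢ gᵢe^(−Eᵢ/kT) / Z = (0.0518·1.215 + 0.146·1.474 + 0.279·0.1367 + 0.379·0.05230 + 0.426·0.01664) / 2.895 = 0.12 eV.

0.12 eV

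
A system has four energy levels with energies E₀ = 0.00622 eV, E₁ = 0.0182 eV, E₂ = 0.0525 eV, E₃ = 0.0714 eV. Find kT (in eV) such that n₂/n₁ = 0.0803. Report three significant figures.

0.0136 eV

n₂/n₁ = exp[−(E₂−E₁)/kT] = 0.0803.
⇒ (E₂−E₁)/kT = ln(1/0.0803) = ln(12.453) = 2.5220.
kT = 0.0343 eV / 2.5220 = 0.0136 eV.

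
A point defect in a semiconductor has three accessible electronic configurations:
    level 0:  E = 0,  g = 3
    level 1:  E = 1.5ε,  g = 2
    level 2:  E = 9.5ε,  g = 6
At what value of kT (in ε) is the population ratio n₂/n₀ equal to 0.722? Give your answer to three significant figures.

n₂/n₀ = (g₂/g₀) exp[−(E₂−E₀)/kT] = 0.722.
⇒ (E₂−E₀)/kT = ln((6/3)/0.722) = ln(2.7701) = 1.0189.
kT = 9.5ε / 1.0189 = 9.32 ε.

9.32 ε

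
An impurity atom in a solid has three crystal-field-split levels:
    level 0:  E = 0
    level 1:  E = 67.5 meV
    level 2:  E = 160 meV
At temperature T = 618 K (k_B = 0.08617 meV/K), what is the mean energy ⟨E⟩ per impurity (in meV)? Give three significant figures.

20.2 meV

k_BT = 0.08617 × 618 K = 53.253 meV.
Eᵢ/kT = 0, 1.2675, 3.0045.
Z = Σ e^(−Eᵢ/kT) = e^(−0) + e^(−1.2675) + e^(−3.0045) = 1.0000 + 0.28153 + 0.049564 = 1.3311.
⟨E⟩ = Σ Eᵢ e^(−Eᵢ/kT) / Z = (0·1.0000 + 67.5·0.28153 + 160·0.049564) / 1.3311 = 20.2 meV.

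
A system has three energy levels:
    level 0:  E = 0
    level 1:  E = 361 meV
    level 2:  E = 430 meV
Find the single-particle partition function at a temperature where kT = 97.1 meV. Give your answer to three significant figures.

Eᵢ/kT = 0, 3.7178, 4.4284.
Z = Σ e^(−Eᵢ/kT) = e^(−0) + e^(−3.7178) + e^(−4.4284) = 1.0000 + 0.024287 + 0.011934 = 1.0362.

Z = 1.04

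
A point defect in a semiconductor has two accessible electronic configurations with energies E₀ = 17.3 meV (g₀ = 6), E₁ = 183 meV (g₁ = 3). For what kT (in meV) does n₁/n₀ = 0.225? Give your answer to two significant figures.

n₁/n₀ = (g₁/g₀) exp[−(E₁−E₀)/kT] = 0.225.
⇒ (E₁−E₀)/kT = ln((3/6)/0.225) = ln(2.222) = 0.7984.
kT = 165.7 meV / 0.7984 = 210 meV.

210 meV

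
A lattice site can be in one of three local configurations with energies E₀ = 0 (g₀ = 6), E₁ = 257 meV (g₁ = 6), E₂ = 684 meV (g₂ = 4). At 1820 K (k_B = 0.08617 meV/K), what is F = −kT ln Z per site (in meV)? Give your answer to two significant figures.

-310 meV

k_BT = 0.08617 × 1820 K = 156.8 meV.
Eᵢ/kT = 0, 1.639, 4.362.
Z = Σ gᵢe^(−Eᵢ/kT) = 6·e^(−0) + 6·e^(−1.639) + 4·e^(−4.362) = 6.000 + 1.165 + 0.05101 = 7.216.
F = −kT ln Z = −156.8 × ln(7.216) = −156.8 × 1.976 = -310 meV.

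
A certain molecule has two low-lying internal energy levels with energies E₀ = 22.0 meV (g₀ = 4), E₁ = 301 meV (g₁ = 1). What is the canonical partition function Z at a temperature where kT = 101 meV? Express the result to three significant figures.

Eᵢ/kT = 0.21782, 2.9802.
Z = Σ gᵢe^(−Eᵢ/kT) = 4·e^(−0.21782) + 1·e^(−2.9802) = 3.2171 + 0.050783 = 3.2679.

Z = 3.27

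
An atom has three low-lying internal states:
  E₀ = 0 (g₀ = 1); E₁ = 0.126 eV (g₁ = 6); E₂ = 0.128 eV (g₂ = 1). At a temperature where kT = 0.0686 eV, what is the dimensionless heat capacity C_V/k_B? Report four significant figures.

0.8449

Eᵢ/kT = 0, 1.83673, 1.86589.
Z = Σ gᵢe^(−Eᵢ/kT) = 1·e^(−0) + 6·e^(−1.83673) + 1·e^(−1.86589) = 1.00000 + 0.956026 + 0.154758 = 2.11078.
⟨E⟩ = 0.0664533 eV, ⟨E²⟩ = 0.00839189 eV².
C_V/k_B = (⟨E²⟩ − ⟨E⟩²)/(kT)² = (0.00839189 − 0.00441604)/0.00470596 = 0.8449.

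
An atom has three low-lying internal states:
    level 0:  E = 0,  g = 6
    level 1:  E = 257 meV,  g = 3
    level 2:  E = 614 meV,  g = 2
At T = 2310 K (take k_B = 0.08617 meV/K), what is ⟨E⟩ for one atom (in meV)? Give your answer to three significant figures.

38.8 meV

k_BT = 0.08617 × 2310 K = 199.05 meV.
Eᵢ/kT = 0, 1.2911, 3.0847.
Z = Σ gᵢe^(−Eᵢ/kT) = 6·e^(−0) + 3·e^(−1.2911) + 2·e^(−3.0847) = 6.0000 + 0.82490 + 0.091488 = 6.9164.
⟨E⟩ = Σ Eᵢ gᵢe^(−Eᵢ/kT) / Z = (0·6.0000 + 257·0.82490 + 614·0.091488) / 6.9164 = 38.8 meV.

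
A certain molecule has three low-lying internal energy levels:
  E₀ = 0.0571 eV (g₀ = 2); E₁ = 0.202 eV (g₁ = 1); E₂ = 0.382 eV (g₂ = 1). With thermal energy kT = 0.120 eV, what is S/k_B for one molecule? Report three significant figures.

Eᵢ/kT = 0.47583, 1.6833, 3.1833.
Z = Σ gᵢe^(−Eᵢ/kT) = 2·e^(−0.47583) + 1·e^(−1.6833) + 1·e^(−3.1833) = 1.2427 + 0.18576 + 0.041449 = 1.4699.
⟨E⟩ = Σ EᵢPᵢ = 0.084574 eV.
S/k_B = ln Z + ⟨E⟩/kT = ln(1.4699) + 0.084574/0.120 = 0.38519 + 0.70478 = 1.09.

1.09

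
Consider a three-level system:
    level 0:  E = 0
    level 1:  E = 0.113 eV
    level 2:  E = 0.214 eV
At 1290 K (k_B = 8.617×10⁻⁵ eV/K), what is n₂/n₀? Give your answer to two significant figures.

0.15

k_BT = 8.617×10⁻⁵ × 1290 K = 0.1112 eV.
n₂/n₀ = exp[−(E₂−E₀)/kT] = exp(−(0.214 eV)/(0.1112 eV)) = exp(-1.924) = 0.15.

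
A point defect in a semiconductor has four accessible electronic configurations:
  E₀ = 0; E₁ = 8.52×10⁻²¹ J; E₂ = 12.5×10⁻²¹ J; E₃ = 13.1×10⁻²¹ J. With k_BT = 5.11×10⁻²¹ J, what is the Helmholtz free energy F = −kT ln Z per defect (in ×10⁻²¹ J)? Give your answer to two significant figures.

-1.5 ×10⁻²¹ J

Eᵢ/kT = 0, 1.667, 2.446, 2.564.
Z = Σ e^(−Eᵢ/kT) = e^(−0) + e^(−1.667) + e^(−2.446) + e^(−2.564) = 1.000 + 0.1888 + 0.08664 + 0.07700 = 1.352.
F = −kT ln Z = −5.11 × ln(1.352) = −5.11 × 0.3016 = -1.5 ×10⁻²¹ J.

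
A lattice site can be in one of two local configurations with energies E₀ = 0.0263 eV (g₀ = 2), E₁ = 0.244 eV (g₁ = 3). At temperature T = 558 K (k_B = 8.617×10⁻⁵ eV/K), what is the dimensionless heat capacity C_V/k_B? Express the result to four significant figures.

0.3218

k_BT = 8.617×10⁻⁵ × 558 K = 0.0480829 eV.
Eᵢ/kT = 0.546972, 5.07457.
Z = Σ gᵢe^(−Eᵢ/kT) = 2·e^(−0.546972) + 3·e^(−5.07457) = 1.15740 + 0.0187613 = 1.17616.
⟨E⟩ = 0.0297726 eV, ⟨E²⟩ = 0.00163033 eV².
C_V/k_B = (⟨E²⟩ − ⟨E⟩²)/(kT)² = (0.00163033 − 0.000886408)/0.00231197 = 0.3218.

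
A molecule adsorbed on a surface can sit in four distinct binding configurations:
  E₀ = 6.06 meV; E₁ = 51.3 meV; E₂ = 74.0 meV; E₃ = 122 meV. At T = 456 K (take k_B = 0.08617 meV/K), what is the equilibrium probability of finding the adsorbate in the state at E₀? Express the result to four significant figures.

k_BT = 0.08617 × 456 K = 39.2935 meV.
Eᵢ/kT = 0.154224, 1.30556, 1.88326, 3.10484.
Z = Σ e^(−Eᵢ/kT) = e^(−0.154224) + e^(−1.30556) + e^(−1.88326) + e^(−3.10484) = 0.857080 + 0.271021 + 0.152093 + 0.0448317 = 1.32503.
P₀ = e^(−E₀/kT) / Z = 0.857080/1.32503 = 0.6468.

0.6468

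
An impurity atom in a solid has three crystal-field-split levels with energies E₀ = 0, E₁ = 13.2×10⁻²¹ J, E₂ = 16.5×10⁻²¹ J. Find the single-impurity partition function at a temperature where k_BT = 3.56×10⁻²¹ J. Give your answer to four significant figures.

Z = 1.034

Eᵢ/kT = 0, 3.70787, 4.63483.
Z = Σ e^(−Eᵢ/kT) = e^(−0) + e^(−3.70787) + e^(−4.63483) = 1.00000 + 0.0245297 + 0.00970776 = 1.03424.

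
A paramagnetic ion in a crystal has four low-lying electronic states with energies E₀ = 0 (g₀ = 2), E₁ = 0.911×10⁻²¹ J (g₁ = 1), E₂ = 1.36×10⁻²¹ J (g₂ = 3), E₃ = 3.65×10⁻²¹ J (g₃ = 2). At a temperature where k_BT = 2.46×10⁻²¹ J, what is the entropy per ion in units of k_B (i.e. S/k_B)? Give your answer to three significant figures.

Eᵢ/kT = 0, 0.37033, 0.55285, 1.4837.
Z = Σ gᵢe^(−Eᵢ/kT) = 2·e^(−0) + 1·e^(−0.37033) + 3·e^(−0.55285) + 2·e^(−1.4837) = 2.0000 + 0.69051 + 1.7259 + 0.45359 = 4.8700.
⟨E⟩ = Σ EᵢPᵢ = 0.95111 ×10⁻²¹ J.
S/k_B = ln Z + ⟨E⟩/kT = ln(4.8700) + 0.95111/2.46 = 1.5831 + 0.38663 = 1.97.

1.97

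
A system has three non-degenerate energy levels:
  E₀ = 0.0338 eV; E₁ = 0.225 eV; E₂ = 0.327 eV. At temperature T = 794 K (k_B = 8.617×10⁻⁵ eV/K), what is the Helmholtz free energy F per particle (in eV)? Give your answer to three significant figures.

0.0289 eV

k_BT = 8.617×10⁻⁵ × 794 K = 0.068419 eV.
Eᵢ/kT = 0.49401, 3.2886, 4.7794.
Z = Σ e^(−Eᵢ/kT) = e^(−0.49401) + e^(−3.2886) + e^(−4.7794) = 0.61017 + 0.037306 + 0.0084010 = 0.65588.
F = −kT ln Z = −0.068419 × ln(0.65588) = −0.068419 × -0.42178 = 0.0289 eV.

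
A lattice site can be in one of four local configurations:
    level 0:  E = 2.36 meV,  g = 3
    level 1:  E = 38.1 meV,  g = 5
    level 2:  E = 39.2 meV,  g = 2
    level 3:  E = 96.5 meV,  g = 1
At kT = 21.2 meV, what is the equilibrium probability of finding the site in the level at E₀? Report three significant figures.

Eᵢ/kT = 0.11132, 1.7972, 1.8491, 4.5519.
Z = Σ gᵢe^(−Eᵢ/kT) = 3·e^(−0.11132) + 5·e^(−1.7972) + 2·e^(−1.8491) + 1·e^(−4.5519) = 2.6840 + 0.82881 + 0.31476 + 0.010547 = 3.8381.
P₀ = g₀ e^(−E₀/kT) / Z = 2.6840/3.8381 = 0.699.

0.699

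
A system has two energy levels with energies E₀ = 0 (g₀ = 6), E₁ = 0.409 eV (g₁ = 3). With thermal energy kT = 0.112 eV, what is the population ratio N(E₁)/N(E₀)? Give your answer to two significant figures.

0.013

n₁/n₀ = (g₁/g₀) exp[−(E₁−E₀)/kT] = (3/6) × exp(−(0.409 eV)/(0.112 eV)) = (3/6) × exp(-3.652) = 0.013.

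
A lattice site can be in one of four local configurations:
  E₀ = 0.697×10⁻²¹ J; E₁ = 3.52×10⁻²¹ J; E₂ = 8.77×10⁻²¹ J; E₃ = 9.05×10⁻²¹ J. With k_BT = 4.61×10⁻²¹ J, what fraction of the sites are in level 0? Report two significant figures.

0.53

Eᵢ/kT = 0.1512, 0.7636, 1.902, 1.963.
Z = Σ e^(−Eᵢ/kT) = e^(−0.1512) + e^(−0.7636) + e^(−1.902) + e^(−1.963) = 0.8597 + 0.4660 + 0.1493 + 0.1404 = 1.615.
P₀ = e^(−E₀/kT) / Z = 0.8597/1.615 = 0.53.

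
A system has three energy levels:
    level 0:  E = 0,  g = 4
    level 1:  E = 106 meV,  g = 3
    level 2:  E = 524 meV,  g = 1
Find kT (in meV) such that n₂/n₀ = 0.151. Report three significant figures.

n₂/n₀ = (g₂/g₀) exp[−(E₂−E₀)/kT] = 0.151.
⇒ (E₂−E₀)/kT = ln((1/4)/0.151) = ln(1.6556) = 0.50416.
kT = 524 meV / 0.50416 = 1040 meV.

1040 meV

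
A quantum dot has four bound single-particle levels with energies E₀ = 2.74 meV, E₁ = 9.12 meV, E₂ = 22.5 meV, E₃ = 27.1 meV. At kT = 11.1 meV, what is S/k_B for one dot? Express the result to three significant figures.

1.08

Eᵢ/kT = 0.24685, 0.82162, 2.0270, 2.4414.
Z = Σ e^(−Eᵢ/kT) = e^(−0.24685) + e^(−0.82162) + e^(−2.0270) + e^(−2.4414) = 0.78126 + 0.43972 + 0.13173 + 0.087039 = 1.4397.
⟨E⟩ = Σ EᵢPᵢ = 7.9694 meV.
S/k_B = ln Z + ⟨E⟩/kT = ln(1.4397) + 7.9694/11.1 = 0.36443 + 0.71796 = 1.08.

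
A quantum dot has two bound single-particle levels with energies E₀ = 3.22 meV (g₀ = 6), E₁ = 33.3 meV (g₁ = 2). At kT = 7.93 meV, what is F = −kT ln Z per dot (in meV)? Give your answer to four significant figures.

-11.05 meV

Eᵢ/kT = 0.406053, 4.19924.
Z = Σ gᵢe^(−Eᵢ/kT) = 6·e^(−0.406053) + 2·e^(−4.19924) = 3.99765 + 0.0300140 = 4.02766.
F = −kT ln Z = −7.93 × ln(4.02766) = −7.93 × 1.39319 = -11.05 meV.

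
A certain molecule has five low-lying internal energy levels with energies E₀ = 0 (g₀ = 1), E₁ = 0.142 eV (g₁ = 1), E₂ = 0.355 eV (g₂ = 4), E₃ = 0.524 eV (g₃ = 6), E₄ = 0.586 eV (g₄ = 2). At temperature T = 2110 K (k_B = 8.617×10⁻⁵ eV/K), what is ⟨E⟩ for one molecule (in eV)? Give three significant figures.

k_BT = 8.617×10⁻⁵ × 2110 K = 0.18182 eV.
Eᵢ/kT = 0, 0.78099, 1.9525, 2.8820, 3.2230.
Z = Σ gᵢe^(−Eᵢ/kT) = 1·e^(−0) + 1·e^(−0.78099) + 4·e^(−1.9525) + 6·e^(−2.8820) + 2·e^(−3.2230) = 1.0000 + 0.45795 + 0.56768 + 0.33614 + 0.079671 = 2.4414.
⟨E⟩ = Σ Eᵢ gᵢe^(−Eᵢ/kT) / Z = (0·1.0000 + 0.142·0.45795 + 0.355·0.56768 + 0.524·0.33614 + 0.586·0.079671) / 2.4414 = 0.200 eV.

0.200 eV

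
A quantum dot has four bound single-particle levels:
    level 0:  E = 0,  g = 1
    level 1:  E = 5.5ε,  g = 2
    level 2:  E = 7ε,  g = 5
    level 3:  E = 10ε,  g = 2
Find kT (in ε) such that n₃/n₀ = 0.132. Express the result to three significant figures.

n₃/n₀ = (g₃/g₀) exp[−(E₃−E₀)/kT] = 0.132.
⇒ (E₃−E₀)/kT = ln((2/1)/0.132) = ln(15.152) = 2.7181.
kT = 10ε / 2.7181 = 3.68 ε.

3.68 ε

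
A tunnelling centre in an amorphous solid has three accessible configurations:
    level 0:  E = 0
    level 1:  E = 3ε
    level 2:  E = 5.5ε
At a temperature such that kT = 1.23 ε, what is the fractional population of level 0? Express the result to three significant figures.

0.910

Eᵢ/kT = 0, 2.4390, 4.4715.
Z = Σ e^(−Eᵢ/kT) = e^(−0) + e^(−2.4390) + e^(−4.4715) = 1.0000 + 0.087248 + 0.011430 = 1.0987.
P₀ = e^(−E₀/kT) / Z = 1.0000/1.0987 = 0.910.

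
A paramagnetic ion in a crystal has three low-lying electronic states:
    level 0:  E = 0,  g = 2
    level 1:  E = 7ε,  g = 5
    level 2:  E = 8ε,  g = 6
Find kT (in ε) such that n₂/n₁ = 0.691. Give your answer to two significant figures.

1.8 ε

n₂/n₁ = (g₂/g₁) exp[−(E₂−E₁)/kT] = 0.691.
⇒ (E₂−E₁)/kT = ln((6/5)/0.691) = ln(1.737) = 0.5522.
kT = 1ε / 0.5522 = 1.8 ε.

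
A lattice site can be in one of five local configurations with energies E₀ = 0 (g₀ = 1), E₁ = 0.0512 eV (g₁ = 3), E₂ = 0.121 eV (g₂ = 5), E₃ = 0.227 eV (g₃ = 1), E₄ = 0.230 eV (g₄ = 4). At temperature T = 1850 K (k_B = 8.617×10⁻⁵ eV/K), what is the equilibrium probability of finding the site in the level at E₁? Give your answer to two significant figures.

0.32

k_BT = 8.617×10⁻⁵ × 1850 K = 0.1594 eV.
Eᵢ/kT = 0, 0.3212, 0.7591, 1.424, 1.443.
Z = Σ gᵢe^(−Eᵢ/kT) = 1·e^(−0) + 3·e^(−0.3212) + 5·e^(−0.7591) + 1·e^(−1.424) + 4·e^(−1.443) = 1.000 + 2.176 + 2.340 + 0.2407 + 0.9449 = 6.702.
P₁ = g₁ e^(−E₁/kT) / Z = 2.176/6.702 = 0.32.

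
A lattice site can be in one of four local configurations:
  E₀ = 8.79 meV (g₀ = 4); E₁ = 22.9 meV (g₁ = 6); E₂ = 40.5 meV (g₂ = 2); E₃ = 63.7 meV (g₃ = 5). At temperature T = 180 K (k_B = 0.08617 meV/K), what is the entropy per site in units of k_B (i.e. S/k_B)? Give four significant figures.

2.395

k_BT = 0.08617 × 180 K = 15.5106 meV.
Eᵢ/kT = 0.566709, 1.47641, 2.61112, 4.10687.
Z = Σ gᵢe^(−Eᵢ/kT) = 4·e^(−0.566709) + 6·e^(−1.47641) + 2·e^(−2.61112) + 5·e^(−4.10687) = 2.26956 + 1.37074 + 0.146904 + 0.0822961 = 3.86950.
⟨E⟩ = Σ EᵢPᵢ = 16.1600 meV.
S/k_B = ln Z + ⟨E⟩/kT = ln(3.86950) + 16.1600/15.5106 = 1.35313 + 1.04187 = 2.395.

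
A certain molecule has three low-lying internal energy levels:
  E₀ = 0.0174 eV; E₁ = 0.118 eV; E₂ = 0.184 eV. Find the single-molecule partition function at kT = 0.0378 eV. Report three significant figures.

Eᵢ/kT = 0.46032, 3.1217, 4.8677.
Z = Σ e^(−Eᵢ/kT) = e^(−0.46032) + e^(−3.1217) + e^(−4.8677) = 0.63108 + 0.044082 + 0.0076910 = 0.68285.

Z = 0.683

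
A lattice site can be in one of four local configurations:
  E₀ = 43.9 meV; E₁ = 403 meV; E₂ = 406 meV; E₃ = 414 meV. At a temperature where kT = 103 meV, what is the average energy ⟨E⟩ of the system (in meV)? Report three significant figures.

73.3 meV

Eᵢ/kT = 0.42621, 3.9126, 3.9417, 4.0194.
Z = Σ e^(−Eᵢ/kT) = e^(−0.42621) + e^(−3.9126) + e^(−3.9417) + e^(−4.0194) = 0.65298 + 0.019988 + 0.019415 + 0.017964 = 0.71035.
⟨E⟩ = Σ Eᵢ e^(−Eᵢ/kT) / Z = (43.9·0.65298 + 403·0.019988 + 406·0.019415 + 414·0.017964) / 0.71035 = 73.3 meV.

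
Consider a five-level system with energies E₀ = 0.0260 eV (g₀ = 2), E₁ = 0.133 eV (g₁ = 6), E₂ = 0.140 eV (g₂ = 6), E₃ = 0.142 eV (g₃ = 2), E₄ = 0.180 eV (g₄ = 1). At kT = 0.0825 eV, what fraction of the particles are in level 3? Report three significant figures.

0.0846

Eᵢ/kT = 0.31515, 1.6121, 1.6970, 1.7212, 2.1818.
Z = Σ gᵢe^(−Eᵢ/kT) = 2·e^(−0.31515) + 6·e^(−1.6121) + 6·e^(−1.6970) + 2·e^(−1.7212) + 1·e^(−2.1818) = 1.4594 + 1.1968 + 1.0994 + 0.35770 + 0.11284 = 4.2261.
P₃ = g₃ e^(−E₃/kT) / Z = 0.35770/4.2261 = 0.0846.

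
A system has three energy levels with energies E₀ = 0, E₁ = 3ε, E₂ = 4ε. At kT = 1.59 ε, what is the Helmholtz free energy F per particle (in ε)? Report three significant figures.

-0.332 ε

Eᵢ/kT = 0, 1.8868, 2.5157.
Z = Σ e^(−Eᵢ/kT) = e^(−0) + e^(−1.8868) + e^(−2.5157) = 1.0000 + 0.15156 + 0.080806 = 1.2324.
F = −kT ln Z = −1.59 × ln(1.2324) = −1.59 × 0.20896 = -0.332 ε.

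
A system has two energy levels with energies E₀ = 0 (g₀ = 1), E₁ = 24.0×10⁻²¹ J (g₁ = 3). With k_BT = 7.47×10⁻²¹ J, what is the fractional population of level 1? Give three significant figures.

Eᵢ/kT = 0, 3.2129.
Z = Σ gᵢe^(−Eᵢ/kT) = 1·e^(−0) + 3·e^(−3.2129) = 1.0000 + 0.12072 = 1.1207.
P₁ = g₁ e^(−E₁/kT) / Z = 0.12072/1.1207 = 0.108.

0.108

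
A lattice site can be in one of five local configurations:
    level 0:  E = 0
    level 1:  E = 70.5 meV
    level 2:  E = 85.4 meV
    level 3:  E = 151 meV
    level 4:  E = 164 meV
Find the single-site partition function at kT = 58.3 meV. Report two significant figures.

Eᵢ/kT = 0, 1.209, 1.465, 2.590, 2.813.
Z = Σ e^(−Eᵢ/kT) = e^(−0) + e^(−1.209) + e^(−1.465) + e^(−2.590) + e^(−2.813) = 1.000 + 0.2985 + 0.2311 + 0.07502 + 0.06002 = 1.665.

Z = 1.7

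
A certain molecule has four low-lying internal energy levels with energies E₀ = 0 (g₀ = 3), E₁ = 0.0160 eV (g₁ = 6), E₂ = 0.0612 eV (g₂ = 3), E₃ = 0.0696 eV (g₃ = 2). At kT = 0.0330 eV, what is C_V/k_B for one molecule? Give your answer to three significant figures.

Eᵢ/kT = 0, 0.48485, 1.8545, 2.1091.
Z = Σ gᵢe^(−Eᵢ/kT) = 3·e^(−0) + 6·e^(−0.48485) + 3·e^(−1.8545) + 2·e^(−2.1091) = 3.0000 + 3.6947 + 0.46959 + 0.24269 = 7.4070.
⟨E⟩ = 0.014141 eV, ⟨E²⟩ = 0.00052387 eV².
C_V/k_B = (⟨E²⟩ − ⟨E⟩²)/(kT)² = (0.00052387 − 0.00019997)/0.0010890 = 0.297.

0.297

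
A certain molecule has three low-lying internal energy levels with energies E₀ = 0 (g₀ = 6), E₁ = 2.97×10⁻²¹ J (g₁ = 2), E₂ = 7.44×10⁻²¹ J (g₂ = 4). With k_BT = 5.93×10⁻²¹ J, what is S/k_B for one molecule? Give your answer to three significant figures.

2.37

Eᵢ/kT = 0, 0.50084, 1.2546.
Z = Σ gᵢe^(−Eᵢ/kT) = 6·e^(−0) + 2·e^(−0.50084) + 4·e^(−1.2546) = 6.0000 + 1.2120 + 1.1408 = 8.3528.
⟨E⟩ = Σ EᵢPᵢ = 1.4471 ×10⁻²¹ J.
S/k_B = ln Z + ⟨E⟩/kT = ln(8.3528) + 1.4471/5.93 = 2.1226 + 0.24403 = 2.37.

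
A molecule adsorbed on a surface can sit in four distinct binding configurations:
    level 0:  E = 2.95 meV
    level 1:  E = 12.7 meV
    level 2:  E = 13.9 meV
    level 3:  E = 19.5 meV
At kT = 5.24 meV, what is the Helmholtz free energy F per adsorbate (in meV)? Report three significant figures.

1.49 meV

Eᵢ/kT = 0.56298, 2.4237, 2.6527, 3.7214.
Z = Σ e^(−Eᵢ/kT) = e^(−0.56298) + e^(−2.4237) + e^(−2.6527) + e^(−3.7214) = 0.56951 + 0.088593 + 0.070461 + 0.024200 = 0.75276.
F = −kT ln Z = −5.24 × ln(0.75276) = −5.24 × -0.28401 = 1.49 meV.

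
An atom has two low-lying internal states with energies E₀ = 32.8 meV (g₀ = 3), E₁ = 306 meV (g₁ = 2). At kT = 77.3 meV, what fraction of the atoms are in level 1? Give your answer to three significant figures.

0.0191

Eᵢ/kT = 0.42432, 3.9586.
Z = Σ gᵢe^(−Eᵢ/kT) = 3·e^(−0.42432) + 2·e^(−3.9586) = 1.9626 + 0.038180 = 2.0008.
P₁ = g₁ e^(−E₁/kT) / Z = 0.038180/2.0008 = 0.0191.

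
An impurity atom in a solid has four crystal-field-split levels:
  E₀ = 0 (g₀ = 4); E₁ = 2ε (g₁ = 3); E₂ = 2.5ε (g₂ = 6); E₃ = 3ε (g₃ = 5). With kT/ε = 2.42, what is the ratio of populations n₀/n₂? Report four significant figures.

n₀/n₂ = (g₀/g₂) exp[−(E₀−E₂)/kT] = (4/6) × exp(−(-2.5ε)/(2.42ε)) = (4/6) × exp(1.03306) = 1.873.

1.873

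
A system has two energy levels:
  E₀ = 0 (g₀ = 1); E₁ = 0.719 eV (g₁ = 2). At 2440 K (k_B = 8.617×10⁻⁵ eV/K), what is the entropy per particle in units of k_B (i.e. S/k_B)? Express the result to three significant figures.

k_BT = 8.617×10⁻⁵ × 2440 K = 0.21025 eV.
Eᵢ/kT = 0, 3.4197.
Z = Σ gᵢe^(−Eᵢ/kT) = 1·e^(−0) + 2·e^(−3.4197) = 1.0000 + 0.065445 = 1.0654.
⟨E⟩ = Σ EᵢPᵢ = 0.044166 eV.
S/k_B = ln Z + ⟨E⟩/kT = ln(1.0654) + 0.044166/0.21025 = 0.063350 + 0.21006 = 0.273.

0.273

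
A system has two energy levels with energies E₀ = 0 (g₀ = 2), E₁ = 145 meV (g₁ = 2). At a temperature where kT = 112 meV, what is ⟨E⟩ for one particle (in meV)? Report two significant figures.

31 meV

Eᵢ/kT = 0, 1.295.
Z = Σ gᵢe^(−Eᵢ/kT) = 2·e^(−0) + 2·e^(−1.295) = 2.000 + 0.5478 = 2.548.
⟨E⟩ = Σ Eᵢ gᵢe^(−Eᵢ/kT) / Z = (0·2.000 + 145·0.5478) / 2.548 = 31 meV.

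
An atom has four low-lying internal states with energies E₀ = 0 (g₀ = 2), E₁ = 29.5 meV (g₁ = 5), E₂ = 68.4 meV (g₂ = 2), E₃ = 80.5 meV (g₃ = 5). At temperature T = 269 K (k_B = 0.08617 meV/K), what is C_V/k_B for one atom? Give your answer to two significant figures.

0.86

k_BT = 0.08617 × 269 K = 23.18 meV.
Eᵢ/kT = 0, 1.273, 2.951, 3.473.
Z = Σ gᵢe^(−Eᵢ/kT) = 2·e^(−0) + 5·e^(−1.273) + 2·e^(−2.951) + 5·e^(−3.473) = 2.000 + 1.400 + 0.1046 + 0.1551 = 3.660.
⟨E⟩ = 16.65 meV, ⟨E²⟩ = 741.2 meV².
C_V/k_B = (⟨E²⟩ − ⟨E⟩²)/(kT)² = (741.2 − 277.2)/537.3 = 0.86.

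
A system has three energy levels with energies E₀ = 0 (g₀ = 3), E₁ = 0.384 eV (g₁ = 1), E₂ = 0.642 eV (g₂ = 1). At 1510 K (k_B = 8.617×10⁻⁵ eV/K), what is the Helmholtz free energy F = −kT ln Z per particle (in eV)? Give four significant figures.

-0.1455 eV

k_BT = 8.617×10⁻⁵ × 1510 K = 0.130117 eV.
Eᵢ/kT = 0, 2.95119, 4.93402.
Z = Σ gᵢe^(−Eᵢ/kT) = 3·e^(−0) + 1·e^(−2.95119) + 1·e^(−4.93402) = 3.00000 + 0.0522775 + 0.00719751 = 3.05948.
F = −kT ln Z = −0.130117 × ln(3.05948) = −0.130117 × 1.11824 = -0.1455 eV.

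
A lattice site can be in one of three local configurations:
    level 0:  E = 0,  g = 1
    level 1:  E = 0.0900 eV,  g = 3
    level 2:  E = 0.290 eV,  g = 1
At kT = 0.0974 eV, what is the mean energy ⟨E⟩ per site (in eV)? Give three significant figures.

Eᵢ/kT = 0, 0.92402, 2.9774.
Z = Σ gᵢe^(−Eᵢ/kT) = 1·e^(−0) + 3·e^(−0.92402) + 1·e^(−2.9774) = 1.0000 + 1.1908 + 0.050925 = 2.2417.
⟨E⟩ = Σ Eᵢ gᵢe^(−Eᵢ/kT) / Z = (0·1.0000 + 0.0900·1.1908 + 0.290·0.050925) / 2.2417 = 0.0544 eV.

0.0544 eV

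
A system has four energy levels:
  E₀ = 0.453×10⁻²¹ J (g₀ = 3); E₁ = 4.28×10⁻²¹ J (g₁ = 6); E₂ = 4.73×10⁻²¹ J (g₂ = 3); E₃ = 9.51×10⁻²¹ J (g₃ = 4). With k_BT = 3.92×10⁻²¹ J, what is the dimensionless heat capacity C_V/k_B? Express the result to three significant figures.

Eᵢ/kT = 0.11556, 1.0918, 1.2066, 2.4260.
Z = Σ gᵢe^(−Eᵢ/kT) = 3·e^(−0.11556) + 6·e^(−1.0918) + 3·e^(−1.2066) + 4·e^(−2.4260) = 2.6726 + 2.0137 + 0.89764 + 0.35356 = 5.9375.
⟨E⟩ = 2.9368, ⟨E²⟩ = 15.073.
C_V/k_B = (⟨E²⟩ − ⟨E⟩²)/(kT)² = (15.073 − 8.6248)/15.366 = 0.420.

0.420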